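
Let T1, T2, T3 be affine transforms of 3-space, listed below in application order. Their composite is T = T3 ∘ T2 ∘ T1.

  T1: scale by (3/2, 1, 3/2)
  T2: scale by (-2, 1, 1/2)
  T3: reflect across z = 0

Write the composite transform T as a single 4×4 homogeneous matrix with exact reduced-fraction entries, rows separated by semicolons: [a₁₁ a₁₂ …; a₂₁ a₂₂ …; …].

T = [-3 0 0 0; 0 1 0 0; 0 0 -3/4 0; 0 0 0 1]

T1 = [3/2 0 0 0; 0 1 0 0; 0 0 3/2 0; 0 0 0 1]
T2·T1 = [-3 0 0 0; 0 1 0 0; 0 0 3/4 0; 0 0 0 1]
T3·…·T1 = [-3 0 0 0; 0 1 0 0; 0 0 -3/4 0; 0 0 0 1]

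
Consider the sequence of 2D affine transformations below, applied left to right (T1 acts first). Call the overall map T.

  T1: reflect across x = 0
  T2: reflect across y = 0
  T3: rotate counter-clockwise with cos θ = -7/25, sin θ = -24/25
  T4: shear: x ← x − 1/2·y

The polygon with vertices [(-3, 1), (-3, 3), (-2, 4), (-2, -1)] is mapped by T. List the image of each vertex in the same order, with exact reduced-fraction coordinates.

T1 reflect across x = 0: (-3, 1) → (3, 1); (-3, 3) → (3, 3); (-2, 4) → (2, 4); (-2, -1) → (2, -1)
T2 reflect across y = 0: (3, 1) → (3, -1); (3, 3) → (3, -3); (2, 4) → (2, -4); (2, -1) → (2, 1)
T3 rotate counter-clockwise with cos θ = -7/25, sin θ = -24/25: (3, -1) → (-9/5, -13/5); (3, -3) → (-93/25, -51/25); (2, -4) → (-22/5, -4/5); (2, 1) → (2/5, -11/5)
T4 shear: x ← x − 1/2·y: (-9/5, -13/5) → (-1/2, -13/5); (-93/25, -51/25) → (-27/10, -51/25); (-22/5, -4/5) → (-4, -4/5); (2/5, -11/5) → (3/2, -11/5)

image vertices: (-1/2, -13/5), (-27/10, -51/25), (-4, -4/5), (3/2, -11/5)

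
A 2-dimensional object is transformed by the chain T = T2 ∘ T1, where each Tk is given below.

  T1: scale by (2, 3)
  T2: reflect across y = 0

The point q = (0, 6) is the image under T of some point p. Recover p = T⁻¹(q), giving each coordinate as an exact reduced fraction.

p = (0, -2)

T1 = [2 0 0; 0 3 0; 0 0 1]
T2·T1 = [2 0 0; 0 -3 0; 0 0 1]
det M = -6; M⁻¹ = [1/2 0 0; 0 -1/3 0; 0 0 1]
M⁻¹ · (0, 6)ᵀ = (0, -2)ᵀ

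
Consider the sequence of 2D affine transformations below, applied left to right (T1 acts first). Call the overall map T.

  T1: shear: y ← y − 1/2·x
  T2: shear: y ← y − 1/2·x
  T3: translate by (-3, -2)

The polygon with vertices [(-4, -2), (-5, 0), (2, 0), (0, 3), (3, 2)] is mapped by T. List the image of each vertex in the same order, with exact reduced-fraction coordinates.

T1 shear: y ← y − 1/2·x: (-4, -2) → (-4, 0); (-5, 0) → (-5, 5/2); (2, 0) → (2, -1); (0, 3) → (0, 3); (3, 2) → (3, 1/2)
T2 shear: y ← y − 1/2·x: (-4, 0) → (-4, 2); (-5, 5/2) → (-5, 5); (2, -1) → (2, -2); (0, 3) → (0, 3); (3, 1/2) → (3, -1)
T3 translate by (-3, -2): (-4, 2) → (-7, 0); (-5, 5) → (-8, 3); (2, -2) → (-1, -4); (0, 3) → (-3, 1); (3, -1) → (0, -3)

image vertices: (-7, 0), (-8, 3), (-1, -4), (-3, 1), (0, -3)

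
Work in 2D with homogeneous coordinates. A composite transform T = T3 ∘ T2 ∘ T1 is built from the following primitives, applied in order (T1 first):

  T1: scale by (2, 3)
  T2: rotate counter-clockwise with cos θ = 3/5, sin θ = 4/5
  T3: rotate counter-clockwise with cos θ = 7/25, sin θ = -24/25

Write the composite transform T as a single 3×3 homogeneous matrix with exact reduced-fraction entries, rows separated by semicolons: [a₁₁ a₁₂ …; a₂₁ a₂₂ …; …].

T1 = [2 0 0; 0 3 0; 0 0 1]
T2·T1 = [6/5 -12/5 0; 8/5 9/5 0; 0 0 1]
T3·…·T1 = [234/125 132/125 0; -88/125 351/125 0; 0 0 1]

T = [234/125 132/125 0; -88/125 351/125 0; 0 0 1]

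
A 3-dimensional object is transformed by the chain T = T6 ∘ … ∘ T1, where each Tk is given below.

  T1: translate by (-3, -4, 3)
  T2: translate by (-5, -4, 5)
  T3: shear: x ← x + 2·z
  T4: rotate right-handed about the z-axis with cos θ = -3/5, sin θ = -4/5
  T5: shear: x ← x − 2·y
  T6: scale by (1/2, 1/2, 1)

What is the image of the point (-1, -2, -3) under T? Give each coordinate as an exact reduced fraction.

T(p) = (-19/2, 13/5, 5)

T1 translate by (-3, -4, 3): (-1, -2, -3) → (-4, -6, 0)
T2 translate by (-5, -4, 5): (-4, -6, 0) → (-9, -10, 5)
T3 shear: x ← x + 2·z: (-9, -10, 5) → (1, -10, 5)
T4 rotate right-handed about the z-axis with cos θ = -3/5, sin θ = -4/5: (1, -10, 5) → (-43/5, 26/5, 5)
T5 shear: x ← x − 2·y: (-43/5, 26/5, 5) → (-19, 26/5, 5)
T6 scale by (1/2, 1/2, 1): (-19, 26/5, 5) → (-19/2, 13/5, 5)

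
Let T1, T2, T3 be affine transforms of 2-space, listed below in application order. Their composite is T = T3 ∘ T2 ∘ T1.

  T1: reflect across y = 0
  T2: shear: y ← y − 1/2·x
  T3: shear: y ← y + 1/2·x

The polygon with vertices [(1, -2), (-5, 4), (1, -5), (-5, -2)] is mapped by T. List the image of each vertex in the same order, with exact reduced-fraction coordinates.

image vertices: (1, 2), (-5, -4), (1, 5), (-5, 2)

T1 reflect across y = 0: (1, -2) → (1, 2); (-5, 4) → (-5, -4); (1, -5) → (1, 5); (-5, -2) → (-5, 2)
T2 shear: y ← y − 1/2·x: (1, 2) → (1, 3/2); (-5, -4) → (-5, -3/2); (1, 5) → (1, 9/2); (-5, 2) → (-5, 9/2)
T3 shear: y ← y + 1/2·x: (1, 3/2) → (1, 2); (-5, -3/2) → (-5, -4); (1, 9/2) → (1, 5); (-5, 9/2) → (-5, 2)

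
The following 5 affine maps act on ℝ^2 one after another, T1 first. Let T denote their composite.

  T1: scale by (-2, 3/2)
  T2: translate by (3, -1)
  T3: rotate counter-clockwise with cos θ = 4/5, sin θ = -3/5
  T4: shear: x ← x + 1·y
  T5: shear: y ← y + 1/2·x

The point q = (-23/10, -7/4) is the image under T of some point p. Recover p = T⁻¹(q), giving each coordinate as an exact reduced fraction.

T1 = [-2 0 0; 0 3/2 0; 0 0 1]
T2·T1 = [-2 0 3; 0 3/2 -1; 0 0 1]
T3·…·T1 = [-8/5 9/10 9/5; 6/5 6/5 -13/5; 0 0 1]
T4·…·T1 = [-2/5 21/10 -4/5; 6/5 6/5 -13/5; 0 0 1]
T5·…·T1 = [-2/5 21/10 -4/5; 1 9/4 -3; 0 0 1]
det M = -3; M⁻¹ = [-3/4 7/10 3/2; 1/3 2/15 2/3; 0 0 1]
M⁻¹ · (-23/10, -7/4)ᵀ = (2, -1/3)ᵀ

p = (2, -1/3)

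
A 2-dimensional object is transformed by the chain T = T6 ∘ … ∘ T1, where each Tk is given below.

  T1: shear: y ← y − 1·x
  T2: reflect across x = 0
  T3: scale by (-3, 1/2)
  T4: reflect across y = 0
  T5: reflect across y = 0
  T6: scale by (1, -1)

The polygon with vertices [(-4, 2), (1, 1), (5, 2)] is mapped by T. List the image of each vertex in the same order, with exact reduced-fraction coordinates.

image vertices: (-12, -3), (3, 0), (15, 3/2)

T1 shear: y ← y − 1·x: (-4, 2) → (-4, 6); (1, 1) → (1, 0); (5, 2) → (5, -3)
T2 reflect across x = 0: (-4, 6) → (4, 6); (1, 0) → (-1, 0); (5, -3) → (-5, -3)
T3 scale by (-3, 1/2): (4, 6) → (-12, 3); (-1, 0) → (3, 0); (-5, -3) → (15, -3/2)
T4 reflect across y = 0: (-12, 3) → (-12, -3); (3, 0) → (3, 0); (15, -3/2) → (15, 3/2)
T5 reflect across y = 0: (-12, -3) → (-12, 3); (3, 0) → (3, 0); (15, 3/2) → (15, -3/2)
T6 scale by (1, -1): (-12, 3) → (-12, -3); (3, 0) → (3, 0); (15, -3/2) → (15, 3/2)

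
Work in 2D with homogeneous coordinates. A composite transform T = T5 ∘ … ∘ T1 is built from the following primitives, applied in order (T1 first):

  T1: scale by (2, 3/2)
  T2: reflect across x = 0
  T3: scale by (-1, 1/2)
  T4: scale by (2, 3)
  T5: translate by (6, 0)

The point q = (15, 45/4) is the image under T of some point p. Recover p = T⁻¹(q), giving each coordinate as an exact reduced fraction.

p = (9/4, 5)

T1 = [2 0 0; 0 3/2 0; 0 0 1]
T2·T1 = [-2 0 0; 0 3/2 0; 0 0 1]
T3·…·T1 = [2 0 0; 0 3/4 0; 0 0 1]
T4·…·T1 = [4 0 0; 0 9/4 0; 0 0 1]
T5·…·T1 = [4 0 6; 0 9/4 0; 0 0 1]
det M = 9; M⁻¹ = [1/4 0 -3/2; 0 4/9 0; 0 0 1]
M⁻¹ · (15, 45/4)ᵀ = (9/4, 5)ᵀ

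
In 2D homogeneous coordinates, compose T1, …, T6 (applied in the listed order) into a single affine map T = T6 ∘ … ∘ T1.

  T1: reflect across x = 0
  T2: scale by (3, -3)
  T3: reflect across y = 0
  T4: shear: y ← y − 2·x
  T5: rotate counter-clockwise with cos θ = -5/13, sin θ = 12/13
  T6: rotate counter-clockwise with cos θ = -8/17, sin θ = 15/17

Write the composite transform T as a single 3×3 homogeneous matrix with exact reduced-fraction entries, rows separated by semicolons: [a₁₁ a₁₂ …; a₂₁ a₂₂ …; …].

T1 = [-1 0 0; 0 1 0; 0 0 1]
T2·T1 = [-3 0 0; 0 -3 0; 0 0 1]
T3·…·T1 = [-3 0 0; 0 3 0; 0 0 1]
T4·…·T1 = [-3 0 0; 6 3 0; 0 0 1]
T5·…·T1 = [-57/13 -36/13 0; -66/13 -15/13 0; 0 0 1]
T6·…·T1 = [1446/221 513/221 0; -327/221 -420/221 0; 0 0 1]

T = [1446/221 513/221 0; -327/221 -420/221 0; 0 0 1]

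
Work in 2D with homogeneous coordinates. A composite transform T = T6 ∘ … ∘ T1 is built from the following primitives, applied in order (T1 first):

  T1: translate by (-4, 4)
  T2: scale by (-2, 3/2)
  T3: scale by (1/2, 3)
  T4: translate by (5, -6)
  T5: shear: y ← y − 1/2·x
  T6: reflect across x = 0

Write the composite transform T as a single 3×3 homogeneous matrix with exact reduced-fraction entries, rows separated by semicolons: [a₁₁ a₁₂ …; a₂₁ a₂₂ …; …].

T = [1 0 -9; 1/2 9/2 15/2; 0 0 1]

T1 = [1 0 -4; 0 1 4; 0 0 1]
T2·T1 = [-2 0 8; 0 3/2 6; 0 0 1]
T3·…·T1 = [-1 0 4; 0 9/2 18; 0 0 1]
T4·…·T1 = [-1 0 9; 0 9/2 12; 0 0 1]
T5·…·T1 = [-1 0 9; 1/2 9/2 15/2; 0 0 1]
T6·…·T1 = [1 0 -9; 1/2 9/2 15/2; 0 0 1]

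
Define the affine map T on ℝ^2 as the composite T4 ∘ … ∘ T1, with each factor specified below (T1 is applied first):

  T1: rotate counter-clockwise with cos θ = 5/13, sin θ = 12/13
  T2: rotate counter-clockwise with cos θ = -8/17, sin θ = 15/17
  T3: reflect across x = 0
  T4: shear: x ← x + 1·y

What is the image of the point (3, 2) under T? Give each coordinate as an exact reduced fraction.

T(p) = (115/221, -503/221)

T1 rotate counter-clockwise with cos θ = 5/13, sin θ = 12/13: (3, 2) → (-9/13, 46/13)
T2 rotate counter-clockwise with cos θ = -8/17, sin θ = 15/17: (-9/13, 46/13) → (-618/221, -503/221)
T3 reflect across x = 0: (-618/221, -503/221) → (618/221, -503/221)
T4 shear: x ← x + 1·y: (618/221, -503/221) → (115/221, -503/221)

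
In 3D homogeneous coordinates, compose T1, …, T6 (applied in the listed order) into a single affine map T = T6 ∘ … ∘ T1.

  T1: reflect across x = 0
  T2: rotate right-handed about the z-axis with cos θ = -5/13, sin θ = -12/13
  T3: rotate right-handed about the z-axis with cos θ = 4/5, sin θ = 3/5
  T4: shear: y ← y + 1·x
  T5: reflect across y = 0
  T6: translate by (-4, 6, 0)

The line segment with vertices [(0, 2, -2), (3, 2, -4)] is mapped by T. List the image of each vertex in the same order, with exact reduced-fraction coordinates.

image vertices: (-134/65, 232/65, -2), (-14/5, 7/5, -4)

T1 reflect across x = 0: (0, 2, -2) → (0, 2, -2); (3, 2, -4) → (-3, 2, -4)
T2 rotate right-handed about the z-axis with cos θ = -5/13, sin θ = -12/13: (0, 2, -2) → (24/13, -10/13, -2); (-3, 2, -4) → (3, 2, -4)
T3 rotate right-handed about the z-axis with cos θ = 4/5, sin θ = 3/5: (24/13, -10/13, -2) → (126/65, 32/65, -2); (3, 2, -4) → (6/5, 17/5, -4)
T4 shear: y ← y + 1·x: (126/65, 32/65, -2) → (126/65, 158/65, -2); (6/5, 17/5, -4) → (6/5, 23/5, -4)
T5 reflect across y = 0: (126/65, 158/65, -2) → (126/65, -158/65, -2); (6/5, 23/5, -4) → (6/5, -23/5, -4)
T6 translate by (-4, 6, 0): (126/65, -158/65, -2) → (-134/65, 232/65, -2); (6/5, -23/5, -4) → (-14/5, 7/5, -4)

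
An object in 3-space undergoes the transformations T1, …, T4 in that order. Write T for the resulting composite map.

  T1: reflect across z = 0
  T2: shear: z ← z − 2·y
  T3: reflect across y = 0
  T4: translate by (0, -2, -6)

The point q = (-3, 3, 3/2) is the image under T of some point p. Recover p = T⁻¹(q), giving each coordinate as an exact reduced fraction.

T1 = [1 0 0 0; 0 1 0 0; 0 0 -1 0; 0 0 0 1]
T2·T1 = [1 0 0 0; 0 1 0 0; 0 -2 -1 0; 0 0 0 1]
T3·…·T1 = [1 0 0 0; 0 -1 0 0; 0 -2 -1 0; 0 0 0 1]
T4·…·T1 = [1 0 0 0; 0 -1 0 -2; 0 -2 -1 -6; 0 0 0 1]
det M = 1; M⁻¹ = [1 0 0 0; 0 -1 0 -2; 0 2 -1 -2; 0 0 0 1]
M⁻¹ · (-3, 3, 3/2)ᵀ = (-3, -5, 5/2)ᵀ

p = (-3, -5, 5/2)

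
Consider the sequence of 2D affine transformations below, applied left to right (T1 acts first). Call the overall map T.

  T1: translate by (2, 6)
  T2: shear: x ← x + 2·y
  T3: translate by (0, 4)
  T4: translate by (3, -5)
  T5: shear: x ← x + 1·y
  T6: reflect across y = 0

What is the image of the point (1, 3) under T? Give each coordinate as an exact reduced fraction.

T(p) = (32, -8)

T1 translate by (2, 6): (1, 3) → (3, 9)
T2 shear: x ← x + 2·y: (3, 9) → (21, 9)
T3 translate by (0, 4): (21, 9) → (21, 13)
T4 translate by (3, -5): (21, 13) → (24, 8)
T5 shear: x ← x + 1·y: (24, 8) → (32, 8)
T6 reflect across y = 0: (32, 8) → (32, -8)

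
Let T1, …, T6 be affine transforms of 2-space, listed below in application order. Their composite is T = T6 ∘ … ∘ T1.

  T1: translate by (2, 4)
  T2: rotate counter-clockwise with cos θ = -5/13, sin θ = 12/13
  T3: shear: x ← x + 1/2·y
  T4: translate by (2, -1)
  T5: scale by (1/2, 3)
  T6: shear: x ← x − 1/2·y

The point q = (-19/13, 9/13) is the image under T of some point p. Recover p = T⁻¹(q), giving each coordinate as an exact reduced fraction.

p = (1, 0)

T1 = [1 0 2; 0 1 4; 0 0 1]
T2·T1 = [-5/13 -12/13 -58/13; 12/13 -5/13 4/13; 0 0 1]
T3·…·T1 = [1/13 -29/26 -56/13; 12/13 -5/13 4/13; 0 0 1]
T4·…·T1 = [1/13 -29/26 -30/13; 12/13 -5/13 -9/13; 0 0 1]
T5·…·T1 = [1/26 -29/52 -15/13; 36/13 -15/13 -27/13; 0 0 1]
T6·…·T1 = [-35/26 1/52 -3/26; 36/13 -15/13 -27/13; 0 0 1]
det M = 3/2; M⁻¹ = [-10/13 -1/78 -3/26; -24/13 -35/39 -27/13; 0 0 1]
M⁻¹ · (-19/13, 9/13)ᵀ = (1, 0)ᵀ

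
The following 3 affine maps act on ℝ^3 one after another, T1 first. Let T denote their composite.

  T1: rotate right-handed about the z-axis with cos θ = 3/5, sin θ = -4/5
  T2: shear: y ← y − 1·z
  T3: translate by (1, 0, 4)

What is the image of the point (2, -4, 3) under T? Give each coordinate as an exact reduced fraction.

T1 rotate right-handed about the z-axis with cos θ = 3/5, sin θ = -4/5: (2, -4, 3) → (-2, -4, 3)
T2 shear: y ← y − 1·z: (-2, -4, 3) → (-2, -7, 3)
T3 translate by (1, 0, 4): (-2, -7, 3) → (-1, -7, 7)

T(p) = (-1, -7, 7)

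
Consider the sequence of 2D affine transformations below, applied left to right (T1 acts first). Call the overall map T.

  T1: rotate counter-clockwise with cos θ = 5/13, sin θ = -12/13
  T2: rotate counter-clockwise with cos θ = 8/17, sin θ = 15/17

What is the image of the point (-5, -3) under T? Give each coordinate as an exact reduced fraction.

T1 rotate counter-clockwise with cos θ = 5/13, sin θ = -12/13: (-5, -3) → (-61/13, 45/13)
T2 rotate counter-clockwise with cos θ = 8/17, sin θ = 15/17: (-61/13, 45/13) → (-1163/221, -555/221)

T(p) = (-1163/221, -555/221)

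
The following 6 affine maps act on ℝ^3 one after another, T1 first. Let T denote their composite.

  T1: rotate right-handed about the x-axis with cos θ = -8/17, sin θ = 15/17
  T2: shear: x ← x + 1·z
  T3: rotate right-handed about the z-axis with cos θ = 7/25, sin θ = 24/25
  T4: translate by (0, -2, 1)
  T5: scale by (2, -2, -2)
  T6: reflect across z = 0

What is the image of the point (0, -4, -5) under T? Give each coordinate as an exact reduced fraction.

T(p) = (-5416/425, 1162/425, -6/17)

T1 rotate right-handed about the x-axis with cos θ = -8/17, sin θ = 15/17: (0, -4, -5) → (0, 107/17, -20/17)
T2 shear: x ← x + 1·z: (0, 107/17, -20/17) → (-20/17, 107/17, -20/17)
T3 rotate right-handed about the z-axis with cos θ = 7/25, sin θ = 24/25: (-20/17, 107/17, -20/17) → (-2708/425, 269/425, -20/17)
T4 translate by (0, -2, 1): (-2708/425, 269/425, -20/17) → (-2708/425, -581/425, -3/17)
T5 scale by (2, -2, -2): (-2708/425, -581/425, -3/17) → (-5416/425, 1162/425, 6/17)
T6 reflect across z = 0: (-5416/425, 1162/425, 6/17) → (-5416/425, 1162/425, -6/17)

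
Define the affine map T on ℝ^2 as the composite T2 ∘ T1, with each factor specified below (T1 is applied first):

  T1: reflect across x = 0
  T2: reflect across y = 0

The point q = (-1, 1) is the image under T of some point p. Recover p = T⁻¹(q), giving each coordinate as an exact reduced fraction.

p = (1, -1)

T1 = [-1 0 0; 0 1 0; 0 0 1]
T2·T1 = [-1 0 0; 0 -1 0; 0 0 1]
det M = 1; M⁻¹ = [-1 0 0; 0 -1 0; 0 0 1]
M⁻¹ · (-1, 1)ᵀ = (1, -1)ᵀ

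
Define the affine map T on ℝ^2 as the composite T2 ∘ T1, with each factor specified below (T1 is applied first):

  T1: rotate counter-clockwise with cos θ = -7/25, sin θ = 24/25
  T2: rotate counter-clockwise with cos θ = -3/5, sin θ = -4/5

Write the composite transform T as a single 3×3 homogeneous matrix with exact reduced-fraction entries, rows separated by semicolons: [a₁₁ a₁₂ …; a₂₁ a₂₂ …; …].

T1 = [-7/25 -24/25 0; 24/25 -7/25 0; 0 0 1]
T2·T1 = [117/125 44/125 0; -44/125 117/125 0; 0 0 1]

T = [117/125 44/125 0; -44/125 117/125 0; 0 0 1]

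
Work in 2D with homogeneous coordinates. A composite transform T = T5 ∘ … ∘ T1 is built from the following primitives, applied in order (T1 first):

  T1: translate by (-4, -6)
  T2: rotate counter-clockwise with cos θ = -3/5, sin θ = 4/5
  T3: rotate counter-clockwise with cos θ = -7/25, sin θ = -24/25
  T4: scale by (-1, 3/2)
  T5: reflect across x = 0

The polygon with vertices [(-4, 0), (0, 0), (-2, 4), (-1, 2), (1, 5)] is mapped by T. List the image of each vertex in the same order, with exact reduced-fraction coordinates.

T1 translate by (-4, -6): (-4, 0) → (-8, -6); (0, 0) → (-4, -6); (-2, 4) → (-6, -2); (-1, 2) → (-5, -4); (1, 5) → (-3, -1)
T2 rotate counter-clockwise with cos θ = -3/5, sin θ = 4/5: (-8, -6) → (48/5, -14/5); (-4, -6) → (36/5, 2/5); (-6, -2) → (26/5, -18/5); (-5, -4) → (31/5, -8/5); (-3, -1) → (13/5, -9/5)
T3 rotate counter-clockwise with cos θ = -7/25, sin θ = -24/25: (48/5, -14/5) → (-672/125, -1054/125); (36/5, 2/5) → (-204/125, -878/125); (26/5, -18/5) → (-614/125, -498/125); (31/5, -8/5) → (-409/125, -688/125); (13/5, -9/5) → (-307/125, -249/125)
T4 scale by (-1, 3/2): (-672/125, -1054/125) → (672/125, -1581/125); (-204/125, -878/125) → (204/125, -1317/125); (-614/125, -498/125) → (614/125, -747/125); (-409/125, -688/125) → (409/125, -1032/125); (-307/125, -249/125) → (307/125, -747/250)
T5 reflect across x = 0: (672/125, -1581/125) → (-672/125, -1581/125); (204/125, -1317/125) → (-204/125, -1317/125); (614/125, -747/125) → (-614/125, -747/125); (409/125, -1032/125) → (-409/125, -1032/125); (307/125, -747/250) → (-307/125, -747/250)

image vertices: (-672/125, -1581/125), (-204/125, -1317/125), (-614/125, -747/125), (-409/125, -1032/125), (-307/125, -747/250)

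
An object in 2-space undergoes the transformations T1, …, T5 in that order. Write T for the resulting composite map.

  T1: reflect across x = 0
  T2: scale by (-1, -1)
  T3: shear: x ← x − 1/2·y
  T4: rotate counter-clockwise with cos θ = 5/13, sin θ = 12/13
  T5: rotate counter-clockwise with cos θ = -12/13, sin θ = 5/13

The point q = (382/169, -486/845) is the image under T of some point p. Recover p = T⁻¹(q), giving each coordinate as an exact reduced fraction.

p = (-1/5, -2)

T1 = [-1 0 0; 0 1 0; 0 0 1]
T2·T1 = [1 0 0; 0 -1 0; 0 0 1]
T3·…·T1 = [1 1/2 0; 0 -1 0; 0 0 1]
T4·…·T1 = [5/13 29/26 0; 12/13 1/13 0; 0 0 1]
T5·…·T1 = [-120/169 -179/169 0; -119/169 121/338 0; 0 0 1]
det M = -1; M⁻¹ = [-121/338 -179/169 0; -119/169 120/169 0; 0 0 1]
M⁻¹ · (382/169, -486/845)ᵀ = (-1/5, -2)ᵀ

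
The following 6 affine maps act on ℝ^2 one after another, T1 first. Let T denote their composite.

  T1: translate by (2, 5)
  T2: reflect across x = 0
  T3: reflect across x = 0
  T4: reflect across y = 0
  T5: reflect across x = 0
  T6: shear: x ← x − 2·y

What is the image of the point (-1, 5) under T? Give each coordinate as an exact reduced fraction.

T(p) = (19, -10)

T1 translate by (2, 5): (-1, 5) → (1, 10)
T2 reflect across x = 0: (1, 10) → (-1, 10)
T3 reflect across x = 0: (-1, 10) → (1, 10)
T4 reflect across y = 0: (1, 10) → (1, -10)
T5 reflect across x = 0: (1, -10) → (-1, -10)
T6 shear: x ← x − 2·y: (-1, -10) → (19, -10)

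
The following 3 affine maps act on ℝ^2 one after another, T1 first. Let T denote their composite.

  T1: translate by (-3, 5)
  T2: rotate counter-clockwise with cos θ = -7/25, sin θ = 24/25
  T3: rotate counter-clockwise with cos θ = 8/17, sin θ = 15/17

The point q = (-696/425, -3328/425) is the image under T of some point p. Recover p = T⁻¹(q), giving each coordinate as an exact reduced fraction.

p = (3, 3)

T1 = [1 0 -3; 0 1 5; 0 0 1]
T2·T1 = [-7/25 -24/25 -99/25; 24/25 -7/25 -107/25; 0 0 1]
T3·…·T1 = [-416/425 -87/425 813/425; 87/425 -416/425 -2341/425; 0 0 1]
det M = 1; M⁻¹ = [-416/425 87/425 3; -87/425 -416/425 -5; 0 0 1]
M⁻¹ · (-696/425, -3328/425)ᵀ = (3, 3)ᵀ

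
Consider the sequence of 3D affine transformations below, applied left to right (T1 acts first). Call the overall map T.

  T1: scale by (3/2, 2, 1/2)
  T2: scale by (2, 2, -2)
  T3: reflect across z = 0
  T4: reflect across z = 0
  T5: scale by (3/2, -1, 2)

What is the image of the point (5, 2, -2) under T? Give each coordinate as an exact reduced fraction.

T1 scale by (3/2, 2, 1/2): (5, 2, -2) → (15/2, 4, -1)
T2 scale by (2, 2, -2): (15/2, 4, -1) → (15, 8, 2)
T3 reflect across z = 0: (15, 8, 2) → (15, 8, -2)
T4 reflect across z = 0: (15, 8, -2) → (15, 8, 2)
T5 scale by (3/2, -1, 2): (15, 8, 2) → (45/2, -8, 4)

T(p) = (45/2, -8, 4)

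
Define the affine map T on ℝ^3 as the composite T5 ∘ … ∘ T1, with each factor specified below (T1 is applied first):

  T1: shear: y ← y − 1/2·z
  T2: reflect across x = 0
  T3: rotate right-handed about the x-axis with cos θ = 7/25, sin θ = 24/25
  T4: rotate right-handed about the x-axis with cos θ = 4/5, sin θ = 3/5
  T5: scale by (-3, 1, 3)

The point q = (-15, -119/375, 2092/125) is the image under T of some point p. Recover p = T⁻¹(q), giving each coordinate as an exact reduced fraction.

p = (-5, 9/2, -5/3)

T1 = [1 0 0 0; 0 1 -1/2 0; 0 0 1 0; 0 0 0 1]
T2·T1 = [-1 0 0 0; 0 1 -1/2 0; 0 0 1 0; 0 0 0 1]
T3·…·T1 = [-1 0 0 0; 0 7/25 -11/10 0; 0 24/25 -1/5 0; 0 0 0 1]
T4·…·T1 = [-1 0 0 0; 0 -44/125 -19/25 0; 0 117/125 -41/50 0; 0 0 0 1]
T5·…·T1 = [3 0 0 0; 0 -44/125 -19/25 0; 0 351/125 -123/50 0; 0 0 0 1]
det M = 9; M⁻¹ = [1/3 0 0 0; 0 -41/50 19/75 0; 0 -117/125 -44/375 0; 0 0 0 1]
M⁻¹ · (-15, -119/375, 2092/125)ᵀ = (-5, 9/2, -5/3)ᵀ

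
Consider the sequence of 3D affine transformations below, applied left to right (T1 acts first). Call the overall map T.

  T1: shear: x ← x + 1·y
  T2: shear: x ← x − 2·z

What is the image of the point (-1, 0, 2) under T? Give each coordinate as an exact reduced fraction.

T(p) = (-5, 0, 2)

T1 shear: x ← x + 1·y: (-1, 0, 2) → (-1, 0, 2)
T2 shear: x ← x − 2·z: (-1, 0, 2) → (-5, 0, 2)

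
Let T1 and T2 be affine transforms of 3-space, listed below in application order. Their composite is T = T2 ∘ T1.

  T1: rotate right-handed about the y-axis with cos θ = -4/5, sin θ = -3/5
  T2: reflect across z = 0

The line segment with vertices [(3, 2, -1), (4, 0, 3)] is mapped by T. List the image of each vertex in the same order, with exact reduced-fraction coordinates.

image vertices: (-9/5, 2, -13/5), (-5, 0, 0)

T1 rotate right-handed about the y-axis with cos θ = -4/5, sin θ = -3/5: (3, 2, -1) → (-9/5, 2, 13/5); (4, 0, 3) → (-5, 0, 0)
T2 reflect across z = 0: (-9/5, 2, 13/5) → (-9/5, 2, -13/5); (-5, 0, 0) → (-5, 0, 0)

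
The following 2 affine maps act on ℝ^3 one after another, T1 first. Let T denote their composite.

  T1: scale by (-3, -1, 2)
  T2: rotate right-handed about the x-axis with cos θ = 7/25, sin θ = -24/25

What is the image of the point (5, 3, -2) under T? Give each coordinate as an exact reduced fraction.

T1 scale by (-3, -1, 2): (5, 3, -2) → (-15, -3, -4)
T2 rotate right-handed about the x-axis with cos θ = 7/25, sin θ = -24/25: (-15, -3, -4) → (-15, -117/25, 44/25)

T(p) = (-15, -117/25, 44/25)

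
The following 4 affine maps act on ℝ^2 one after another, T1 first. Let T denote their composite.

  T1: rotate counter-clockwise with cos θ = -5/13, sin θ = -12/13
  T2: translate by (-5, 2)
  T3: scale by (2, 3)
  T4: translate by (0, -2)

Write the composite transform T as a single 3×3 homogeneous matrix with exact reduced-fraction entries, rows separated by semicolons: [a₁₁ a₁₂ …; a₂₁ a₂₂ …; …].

T = [-10/13 24/13 -10; -36/13 -15/13 4; 0 0 1]

T1 = [-5/13 12/13 0; -12/13 -5/13 0; 0 0 1]
T2·T1 = [-5/13 12/13 -5; -12/13 -5/13 2; 0 0 1]
T3·…·T1 = [-10/13 24/13 -10; -36/13 -15/13 6; 0 0 1]
T4·…·T1 = [-10/13 24/13 -10; -36/13 -15/13 4; 0 0 1]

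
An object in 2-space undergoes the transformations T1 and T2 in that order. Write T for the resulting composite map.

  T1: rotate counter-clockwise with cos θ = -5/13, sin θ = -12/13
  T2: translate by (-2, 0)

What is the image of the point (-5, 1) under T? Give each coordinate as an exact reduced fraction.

T(p) = (11/13, 55/13)

T1 rotate counter-clockwise with cos θ = -5/13, sin θ = -12/13: (-5, 1) → (37/13, 55/13)
T2 translate by (-2, 0): (37/13, 55/13) → (11/13, 55/13)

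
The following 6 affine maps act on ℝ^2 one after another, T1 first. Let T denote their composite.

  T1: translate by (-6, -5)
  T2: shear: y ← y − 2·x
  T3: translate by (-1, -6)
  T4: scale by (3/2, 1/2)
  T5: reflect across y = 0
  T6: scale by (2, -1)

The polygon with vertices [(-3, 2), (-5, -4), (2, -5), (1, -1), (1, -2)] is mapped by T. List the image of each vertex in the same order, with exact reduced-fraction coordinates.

image vertices: (-30, 9/2), (-36, 7/2), (-15, -4), (-18, -1), (-18, -3/2)

T1 translate by (-6, -5): (-3, 2) → (-9, -3); (-5, -4) → (-11, -9); (2, -5) → (-4, -10); (1, -1) → (-5, -6); (1, -2) → (-5, -7)
T2 shear: y ← y − 2·x: (-9, -3) → (-9, 15); (-11, -9) → (-11, 13); (-4, -10) → (-4, -2); (-5, -6) → (-5, 4); (-5, -7) → (-5, 3)
T3 translate by (-1, -6): (-9, 15) → (-10, 9); (-11, 13) → (-12, 7); (-4, -2) → (-5, -8); (-5, 4) → (-6, -2); (-5, 3) → (-6, -3)
T4 scale by (3/2, 1/2): (-10, 9) → (-15, 9/2); (-12, 7) → (-18, 7/2); (-5, -8) → (-15/2, -4); (-6, -2) → (-9, -1); (-6, -3) → (-9, -3/2)
T5 reflect across y = 0: (-15, 9/2) → (-15, -9/2); (-18, 7/2) → (-18, -7/2); (-15/2, -4) → (-15/2, 4); (-9, -1) → (-9, 1); (-9, -3/2) → (-9, 3/2)
T6 scale by (2, -1): (-15, -9/2) → (-30, 9/2); (-18, -7/2) → (-36, 7/2); (-15/2, 4) → (-15, -4); (-9, 1) → (-18, -1); (-9, 3/2) → (-18, -3/2)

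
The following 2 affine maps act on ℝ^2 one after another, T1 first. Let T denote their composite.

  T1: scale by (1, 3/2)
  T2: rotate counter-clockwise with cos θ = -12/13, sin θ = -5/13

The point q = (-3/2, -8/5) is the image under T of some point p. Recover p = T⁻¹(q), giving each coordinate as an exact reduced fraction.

p = (2, 3/5)

T1 = [1 0 0; 0 3/2 0; 0 0 1]
T2·T1 = [-12/13 15/26 0; -5/13 -18/13 0; 0 0 1]
det M = 3/2; M⁻¹ = [-12/13 -5/13 0; 10/39 -8/13 0; 0 0 1]
M⁻¹ · (-3/2, -8/5)ᵀ = (2, 3/5)ᵀ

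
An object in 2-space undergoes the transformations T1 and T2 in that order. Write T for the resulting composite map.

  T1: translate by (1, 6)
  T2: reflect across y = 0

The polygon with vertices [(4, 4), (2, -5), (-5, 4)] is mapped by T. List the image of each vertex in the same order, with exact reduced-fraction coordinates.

image vertices: (5, -10), (3, -1), (-4, -10)

T1 translate by (1, 6): (4, 4) → (5, 10); (2, -5) → (3, 1); (-5, 4) → (-4, 10)
T2 reflect across y = 0: (5, 10) → (5, -10); (3, 1) → (3, -1); (-4, 10) → (-4, -10)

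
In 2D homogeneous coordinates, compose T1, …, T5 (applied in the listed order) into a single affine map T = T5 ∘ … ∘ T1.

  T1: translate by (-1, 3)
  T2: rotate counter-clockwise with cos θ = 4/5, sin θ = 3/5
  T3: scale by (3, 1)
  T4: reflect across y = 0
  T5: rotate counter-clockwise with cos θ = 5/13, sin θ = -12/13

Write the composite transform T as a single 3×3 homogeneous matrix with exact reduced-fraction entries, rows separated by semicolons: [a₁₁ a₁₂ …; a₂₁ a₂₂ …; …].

T = [24/65 -93/65 -303/65; -159/65 88/65 423/65; 0 0 1]

T1 = [1 0 -1; 0 1 3; 0 0 1]
T2·T1 = [4/5 -3/5 -13/5; 3/5 4/5 9/5; 0 0 1]
T3·…·T1 = [12/5 -9/5 -39/5; 3/5 4/5 9/5; 0 0 1]
T4·…·T1 = [12/5 -9/5 -39/5; -3/5 -4/5 -9/5; 0 0 1]
T5·…·T1 = [24/65 -93/65 -303/65; -159/65 88/65 423/65; 0 0 1]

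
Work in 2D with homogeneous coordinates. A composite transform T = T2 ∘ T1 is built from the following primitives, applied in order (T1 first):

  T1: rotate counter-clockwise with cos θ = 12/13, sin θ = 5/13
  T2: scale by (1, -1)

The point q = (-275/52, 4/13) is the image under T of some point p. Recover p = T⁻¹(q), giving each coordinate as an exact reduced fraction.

T1 = [12/13 -5/13 0; 5/13 12/13 0; 0 0 1]
T2·T1 = [12/13 -5/13 0; -5/13 -12/13 0; 0 0 1]
det M = -1; M⁻¹ = [12/13 -5/13 0; -5/13 -12/13 0; 0 0 1]
M⁻¹ · (-275/52, 4/13)ᵀ = (-5, 7/4)ᵀ

p = (-5, 7/4)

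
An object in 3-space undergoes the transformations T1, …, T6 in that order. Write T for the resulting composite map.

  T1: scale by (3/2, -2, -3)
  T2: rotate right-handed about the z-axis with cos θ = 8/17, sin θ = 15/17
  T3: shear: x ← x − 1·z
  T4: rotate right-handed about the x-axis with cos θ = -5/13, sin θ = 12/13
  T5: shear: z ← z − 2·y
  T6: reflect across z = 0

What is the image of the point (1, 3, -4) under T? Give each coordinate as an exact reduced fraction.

T1 scale by (3/2, -2, -3): (1, 3, -4) → (3/2, -6, 12)
T2 rotate right-handed about the z-axis with cos θ = 8/17, sin θ = 15/17: (3/2, -6, 12) → (6, -3/2, 12)
T3 shear: x ← x − 1·z: (6, -3/2, 12) → (-6, -3/2, 12)
T4 rotate right-handed about the x-axis with cos θ = -5/13, sin θ = 12/13: (-6, -3/2, 12) → (-6, -21/2, -6)
T5 shear: z ← z − 2·y: (-6, -21/2, -6) → (-6, -21/2, 15)
T6 reflect across z = 0: (-6, -21/2, 15) → (-6, -21/2, -15)

T(p) = (-6, -21/2, -15)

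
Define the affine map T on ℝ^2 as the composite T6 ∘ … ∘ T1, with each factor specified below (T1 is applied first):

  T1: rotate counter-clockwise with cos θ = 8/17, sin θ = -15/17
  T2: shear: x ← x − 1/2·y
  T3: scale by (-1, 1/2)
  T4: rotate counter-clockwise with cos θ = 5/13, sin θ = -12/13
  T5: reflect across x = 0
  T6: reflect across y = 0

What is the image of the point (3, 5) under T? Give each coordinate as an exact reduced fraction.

T(p) = (1075/442, -2411/442)

T1 rotate counter-clockwise with cos θ = 8/17, sin θ = -15/17: (3, 5) → (99/17, -5/17)
T2 shear: x ← x − 1/2·y: (99/17, -5/17) → (203/34, -5/17)
T3 scale by (-1, 1/2): (203/34, -5/17) → (-203/34, -5/34)
T4 rotate counter-clockwise with cos θ = 5/13, sin θ = -12/13: (-203/34, -5/34) → (-1075/442, 2411/442)
T5 reflect across x = 0: (-1075/442, 2411/442) → (1075/442, 2411/442)
T6 reflect across y = 0: (1075/442, 2411/442) → (1075/442, -2411/442)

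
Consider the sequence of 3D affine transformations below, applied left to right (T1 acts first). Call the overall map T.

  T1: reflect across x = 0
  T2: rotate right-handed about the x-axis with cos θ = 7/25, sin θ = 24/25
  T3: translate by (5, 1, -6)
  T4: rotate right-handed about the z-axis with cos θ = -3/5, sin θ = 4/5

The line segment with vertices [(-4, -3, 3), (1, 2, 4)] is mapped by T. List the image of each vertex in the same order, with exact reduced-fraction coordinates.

image vertices: (-403/125, 1104/125, -201/25), (-72/125, 571/125, -74/25)

T1 reflect across x = 0: (-4, -3, 3) → (4, -3, 3); (1, 2, 4) → (-1, 2, 4)
T2 rotate right-handed about the x-axis with cos θ = 7/25, sin θ = 24/25: (4, -3, 3) → (4, -93/25, -51/25); (-1, 2, 4) → (-1, -82/25, 76/25)
T3 translate by (5, 1, -6): (4, -93/25, -51/25) → (9, -68/25, -201/25); (-1, -82/25, 76/25) → (4, -57/25, -74/25)
T4 rotate right-handed about the z-axis with cos θ = -3/5, sin θ = 4/5: (9, -68/25, -201/25) → (-403/125, 1104/125, -201/25); (4, -57/25, -74/25) → (-72/125, 571/125, -74/25)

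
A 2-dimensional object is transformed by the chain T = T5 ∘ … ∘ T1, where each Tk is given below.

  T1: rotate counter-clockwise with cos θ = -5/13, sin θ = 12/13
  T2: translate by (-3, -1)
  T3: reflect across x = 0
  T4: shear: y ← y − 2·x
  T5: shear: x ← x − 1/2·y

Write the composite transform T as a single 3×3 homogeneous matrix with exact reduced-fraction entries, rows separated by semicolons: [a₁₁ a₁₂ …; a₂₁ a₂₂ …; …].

T1 = [-5/13 -12/13 0; 12/13 -5/13 0; 0 0 1]
T2·T1 = [-5/13 -12/13 -3; 12/13 -5/13 -1; 0 0 1]
T3·…·T1 = [5/13 12/13 3; 12/13 -5/13 -1; 0 0 1]
T4·…·T1 = [5/13 12/13 3; 2/13 -29/13 -7; 0 0 1]
T5·…·T1 = [4/13 53/26 13/2; 2/13 -29/13 -7; 0 0 1]

T = [4/13 53/26 13/2; 2/13 -29/13 -7; 0 0 1]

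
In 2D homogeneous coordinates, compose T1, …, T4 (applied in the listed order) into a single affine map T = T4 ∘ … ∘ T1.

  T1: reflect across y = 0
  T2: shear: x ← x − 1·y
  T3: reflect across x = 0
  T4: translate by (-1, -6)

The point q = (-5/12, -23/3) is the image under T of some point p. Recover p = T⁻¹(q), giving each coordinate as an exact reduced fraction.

p = (-9/4, 5/3)

T1 = [1 0 0; 0 -1 0; 0 0 1]
T2·T1 = [1 1 0; 0 -1 0; 0 0 1]
T3·…·T1 = [-1 -1 0; 0 -1 0; 0 0 1]
T4·…·T1 = [-1 -1 -1; 0 -1 -6; 0 0 1]
det M = 1; M⁻¹ = [-1 1 5; 0 -1 -6; 0 0 1]
M⁻¹ · (-5/12, -23/3)ᵀ = (-9/4, 5/3)ᵀ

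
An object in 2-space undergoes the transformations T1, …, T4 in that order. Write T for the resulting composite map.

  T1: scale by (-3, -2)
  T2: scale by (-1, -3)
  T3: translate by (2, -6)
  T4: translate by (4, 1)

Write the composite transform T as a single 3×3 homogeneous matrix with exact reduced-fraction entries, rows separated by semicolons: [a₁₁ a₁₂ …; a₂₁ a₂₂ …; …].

T = [3 0 6; 0 6 -5; 0 0 1]

T1 = [-3 0 0; 0 -2 0; 0 0 1]
T2·T1 = [3 0 0; 0 6 0; 0 0 1]
T3·…·T1 = [3 0 2; 0 6 -6; 0 0 1]
T4·…·T1 = [3 0 6; 0 6 -5; 0 0 1]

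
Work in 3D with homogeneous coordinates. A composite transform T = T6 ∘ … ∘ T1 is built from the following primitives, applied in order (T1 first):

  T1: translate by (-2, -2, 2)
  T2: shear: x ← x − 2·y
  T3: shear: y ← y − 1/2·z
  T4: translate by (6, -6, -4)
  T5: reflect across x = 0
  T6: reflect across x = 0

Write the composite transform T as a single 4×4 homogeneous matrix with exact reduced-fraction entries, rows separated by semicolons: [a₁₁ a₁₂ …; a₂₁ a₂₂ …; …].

T1 = [1 0 0 -2; 0 1 0 -2; 0 0 1 2; 0 0 0 1]
T2·T1 = [1 -2 0 2; 0 1 0 -2; 0 0 1 2; 0 0 0 1]
T3·…·T1 = [1 -2 0 2; 0 1 -1/2 -3; 0 0 1 2; 0 0 0 1]
T4·…·T1 = [1 -2 0 8; 0 1 -1/2 -9; 0 0 1 -2; 0 0 0 1]
T5·…·T1 = [-1 2 0 -8; 0 1 -1/2 -9; 0 0 1 -2; 0 0 0 1]
T6·…·T1 = [1 -2 0 8; 0 1 -1/2 -9; 0 0 1 -2; 0 0 0 1]

T = [1 -2 0 8; 0 1 -1/2 -9; 0 0 1 -2; 0 0 0 1]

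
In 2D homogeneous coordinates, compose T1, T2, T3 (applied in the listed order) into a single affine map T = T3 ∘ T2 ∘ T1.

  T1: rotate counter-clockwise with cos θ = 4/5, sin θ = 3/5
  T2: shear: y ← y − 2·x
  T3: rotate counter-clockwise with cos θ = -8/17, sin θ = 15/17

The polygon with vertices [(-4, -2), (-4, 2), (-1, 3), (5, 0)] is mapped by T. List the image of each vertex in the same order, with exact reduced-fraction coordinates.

T1 rotate counter-clockwise with cos θ = 4/5, sin θ = 3/5: (-4, -2) → (-2, -4); (-4, 2) → (-22/5, -4/5); (-1, 3) → (-13/5, 9/5); (5, 0) → (4, 3)
T2 shear: y ← y − 2·x: (-2, -4) → (-2, 0); (-22/5, -4/5) → (-22/5, 8); (-13/5, 9/5) → (-13/5, 7); (4, 3) → (4, -5)
T3 rotate counter-clockwise with cos θ = -8/17, sin θ = 15/17: (-2, 0) → (16/17, -30/17); (-22/5, 8) → (-424/85, -130/17); (-13/5, 7) → (-421/85, -95/17); (4, -5) → (43/17, 100/17)

image vertices: (16/17, -30/17), (-424/85, -130/17), (-421/85, -95/17), (43/17, 100/17)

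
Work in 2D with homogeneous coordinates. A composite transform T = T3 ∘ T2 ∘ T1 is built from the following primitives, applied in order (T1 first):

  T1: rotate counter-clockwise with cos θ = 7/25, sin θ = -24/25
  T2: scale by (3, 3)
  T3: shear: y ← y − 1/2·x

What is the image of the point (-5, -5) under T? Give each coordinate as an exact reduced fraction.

T1 rotate counter-clockwise with cos θ = 7/25, sin θ = -24/25: (-5, -5) → (-31/5, 17/5)
T2 scale by (3, 3): (-31/5, 17/5) → (-93/5, 51/5)
T3 shear: y ← y − 1/2·x: (-93/5, 51/5) → (-93/5, 39/2)

T(p) = (-93/5, 39/2)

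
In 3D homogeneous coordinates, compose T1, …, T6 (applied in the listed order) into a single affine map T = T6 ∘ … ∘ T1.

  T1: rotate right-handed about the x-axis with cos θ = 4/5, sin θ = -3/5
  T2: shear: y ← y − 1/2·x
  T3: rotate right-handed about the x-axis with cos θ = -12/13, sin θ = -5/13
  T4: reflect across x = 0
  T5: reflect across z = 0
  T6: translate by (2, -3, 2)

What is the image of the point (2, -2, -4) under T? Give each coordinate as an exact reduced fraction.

T(p) = (0, 11/13, -23/13)

T1 rotate right-handed about the x-axis with cos θ = 4/5, sin θ = -3/5: (2, -2, -4) → (2, -4, -2)
T2 shear: y ← y − 1/2·x: (2, -4, -2) → (2, -5, -2)
T3 rotate right-handed about the x-axis with cos θ = -12/13, sin θ = -5/13: (2, -5, -2) → (2, 50/13, 49/13)
T4 reflect across x = 0: (2, 50/13, 49/13) → (-2, 50/13, 49/13)
T5 reflect across z = 0: (-2, 50/13, 49/13) → (-2, 50/13, -49/13)
T6 translate by (2, -3, 2): (-2, 50/13, -49/13) → (0, 11/13, -23/13)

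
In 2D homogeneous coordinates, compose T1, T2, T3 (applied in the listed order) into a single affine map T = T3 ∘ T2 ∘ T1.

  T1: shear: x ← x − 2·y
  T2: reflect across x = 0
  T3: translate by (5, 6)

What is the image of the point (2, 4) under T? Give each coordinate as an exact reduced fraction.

T(p) = (11, 10)

T1 shear: x ← x − 2·y: (2, 4) → (-6, 4)
T2 reflect across x = 0: (-6, 4) → (6, 4)
T3 translate by (5, 6): (6, 4) → (11, 10)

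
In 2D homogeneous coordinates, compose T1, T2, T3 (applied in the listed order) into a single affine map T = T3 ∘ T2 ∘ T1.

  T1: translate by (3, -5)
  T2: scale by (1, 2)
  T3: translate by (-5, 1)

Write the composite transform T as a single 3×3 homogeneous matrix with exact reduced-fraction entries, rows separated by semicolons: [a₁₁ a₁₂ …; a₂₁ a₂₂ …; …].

T1 = [1 0 3; 0 1 -5; 0 0 1]
T2·T1 = [1 0 3; 0 2 -10; 0 0 1]
T3·…·T1 = [1 0 -2; 0 2 -9; 0 0 1]

T = [1 0 -2; 0 2 -9; 0 0 1]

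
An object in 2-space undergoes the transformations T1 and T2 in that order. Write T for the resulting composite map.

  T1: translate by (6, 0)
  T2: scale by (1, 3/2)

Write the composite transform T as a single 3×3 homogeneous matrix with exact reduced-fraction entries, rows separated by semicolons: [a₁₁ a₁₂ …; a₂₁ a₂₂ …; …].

T1 = [1 0 6; 0 1 0; 0 0 1]
T2·T1 = [1 0 6; 0 3/2 0; 0 0 1]

T = [1 0 6; 0 3/2 0; 0 0 1]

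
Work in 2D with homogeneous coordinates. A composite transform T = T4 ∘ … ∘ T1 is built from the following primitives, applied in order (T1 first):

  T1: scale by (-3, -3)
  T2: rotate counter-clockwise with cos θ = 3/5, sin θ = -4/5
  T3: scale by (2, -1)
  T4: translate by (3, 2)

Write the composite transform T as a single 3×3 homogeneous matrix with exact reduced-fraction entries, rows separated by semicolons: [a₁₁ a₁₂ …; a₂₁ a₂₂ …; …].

T1 = [-3 0 0; 0 -3 0; 0 0 1]
T2·T1 = [-9/5 -12/5 0; 12/5 -9/5 0; 0 0 1]
T3·…·T1 = [-18/5 -24/5 0; -12/5 9/5 0; 0 0 1]
T4·…·T1 = [-18/5 -24/5 3; -12/5 9/5 2; 0 0 1]

T = [-18/5 -24/5 3; -12/5 9/5 2; 0 0 1]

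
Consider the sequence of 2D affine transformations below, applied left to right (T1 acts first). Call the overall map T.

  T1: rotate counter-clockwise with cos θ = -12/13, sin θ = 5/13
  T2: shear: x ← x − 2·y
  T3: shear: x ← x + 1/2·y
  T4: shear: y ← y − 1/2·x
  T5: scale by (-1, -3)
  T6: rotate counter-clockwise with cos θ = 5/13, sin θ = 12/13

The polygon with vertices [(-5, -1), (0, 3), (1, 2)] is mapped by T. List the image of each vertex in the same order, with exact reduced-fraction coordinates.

image vertices: (-371/26, -57/52), (-2193/169, 729/338), (-1667/338, 1023/676)

T1 rotate counter-clockwise with cos θ = -12/13, sin θ = 5/13: (-5, -1) → (5, -1); (0, 3) → (-15/13, -36/13); (1, 2) → (-22/13, -19/13)
T2 shear: x ← x − 2·y: (5, -1) → (7, -1); (-15/13, -36/13) → (57/13, -36/13); (-22/13, -19/13) → (16/13, -19/13)
T3 shear: x ← x + 1/2·y: (7, -1) → (13/2, -1); (57/13, -36/13) → (3, -36/13); (16/13, -19/13) → (1/2, -19/13)
T4 shear: y ← y − 1/2·x: (13/2, -1) → (13/2, -17/4); (3, -36/13) → (3, -111/26); (1/2, -19/13) → (1/2, -89/52)
T5 scale by (-1, -3): (13/2, -17/4) → (-13/2, 51/4); (3, -111/26) → (-3, 333/26); (1/2, -89/52) → (-1/2, 267/52)
T6 rotate counter-clockwise with cos θ = 5/13, sin θ = 12/13: (-13/2, 51/4) → (-371/26, -57/52); (-3, 333/26) → (-2193/169, 729/338); (-1/2, 267/52) → (-1667/338, 1023/676)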